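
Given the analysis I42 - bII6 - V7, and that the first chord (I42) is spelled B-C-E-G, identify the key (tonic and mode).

C major

The anchor chord is a major seventh chord on C, labeled I42.
If C is scale degree 1 and the mode makes that degree carry a major seventh chord, the tonic is C and the mode is major.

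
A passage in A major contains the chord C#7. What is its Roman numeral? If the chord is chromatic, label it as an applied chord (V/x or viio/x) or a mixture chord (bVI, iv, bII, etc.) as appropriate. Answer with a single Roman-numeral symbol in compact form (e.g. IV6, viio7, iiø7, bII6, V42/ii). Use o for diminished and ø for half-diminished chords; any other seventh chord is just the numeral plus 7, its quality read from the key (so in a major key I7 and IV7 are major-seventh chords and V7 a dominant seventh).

V7/vi

The pitches C#-E#-G#-B form a dominant seventh chord rooted on C#.
C# is not a diatonic chord root with this quality in A major, but it lies a perfect fifth above F# (vi), so the chord functions as an applied dominant of vi.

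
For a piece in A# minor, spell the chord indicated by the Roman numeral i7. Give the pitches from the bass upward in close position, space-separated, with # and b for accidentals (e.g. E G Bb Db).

A# C# E# G#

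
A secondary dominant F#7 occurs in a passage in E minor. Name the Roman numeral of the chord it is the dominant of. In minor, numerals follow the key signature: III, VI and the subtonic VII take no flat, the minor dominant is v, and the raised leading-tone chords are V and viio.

V

The chord is a dominant seventh chord on F#.
A dominant resolves down a perfect fifth: F# → B. In E minor, B is scale degree 5, i.e. V.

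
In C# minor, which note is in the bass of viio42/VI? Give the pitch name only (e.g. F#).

The applied chord viio42/VI is rooted on G#: G#-B-D-F.
The figure 42 means third inversion — the seventh is in the bass.

F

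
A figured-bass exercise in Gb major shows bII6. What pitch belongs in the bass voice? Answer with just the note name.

Cb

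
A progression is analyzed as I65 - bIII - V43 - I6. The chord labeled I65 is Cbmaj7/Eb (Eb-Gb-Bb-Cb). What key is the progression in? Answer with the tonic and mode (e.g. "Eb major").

I65 is given as Eb-Gb-Bb-Cb — a major seventh chord with root Cb.
If Cb is scale degree 1 and the mode makes that degree carry a major seventh chord, the tonic is Cb and the mode is major.

Cb major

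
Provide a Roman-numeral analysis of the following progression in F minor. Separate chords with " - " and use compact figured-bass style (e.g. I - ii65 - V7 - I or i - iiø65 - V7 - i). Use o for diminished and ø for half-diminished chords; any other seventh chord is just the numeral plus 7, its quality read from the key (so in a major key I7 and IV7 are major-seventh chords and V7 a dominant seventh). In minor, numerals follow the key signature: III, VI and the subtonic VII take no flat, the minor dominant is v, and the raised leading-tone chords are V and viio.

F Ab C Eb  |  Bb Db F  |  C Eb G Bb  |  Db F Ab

i7 - iv - v7 - VI

F-Ab-C-Eb has root F, degree 1 in F minor, so i7.
Bb-Db-F: root Bb is the subdominant; minor triad there is iv.
C-Eb-G-Bb: root C is the dominant; minor seventh chord there is v7.
Db-F-Ab has root Db, degree 6 in F minor, so VI.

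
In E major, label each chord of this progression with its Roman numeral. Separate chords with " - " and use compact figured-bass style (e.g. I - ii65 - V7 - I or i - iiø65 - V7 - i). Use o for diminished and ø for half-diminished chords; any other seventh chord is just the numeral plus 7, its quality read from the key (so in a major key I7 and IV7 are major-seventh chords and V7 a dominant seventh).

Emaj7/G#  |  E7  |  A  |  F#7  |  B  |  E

I65 - V7/IV - IV - V7/V - V - I

Emaj7/G#: root E is the tonic; major seventh chord there is I65.
E7: chromatic; E is V of IV, so V7/IV.
A: major triad on A = scale degree 4 → IV.
F#7: chromatic; F# is V of V, so V7/V.
B has root B, degree 5 in E major, so V.
E: root E is the tonic; major triad there is I.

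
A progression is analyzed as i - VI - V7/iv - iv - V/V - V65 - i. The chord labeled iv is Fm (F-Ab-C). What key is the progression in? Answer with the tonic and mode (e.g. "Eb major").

C minor

The anchor chord is a minor triad on F, labeled iv.
iv on F implies F is the subdominant; that puts the tonic at C, and the lowercase numeral fits minor mode.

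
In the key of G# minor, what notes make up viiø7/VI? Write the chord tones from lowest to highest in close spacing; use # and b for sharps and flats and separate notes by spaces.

The slash marks an applied leading-tone chord: viio of VI. In G# minor, VI is E, so the leading tone to it is D#, a half step below.
Building a half-diminished seventh chord on D# gives D#-F#-A-C#.

D# F# A C#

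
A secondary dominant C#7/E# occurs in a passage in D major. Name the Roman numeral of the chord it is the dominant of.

iii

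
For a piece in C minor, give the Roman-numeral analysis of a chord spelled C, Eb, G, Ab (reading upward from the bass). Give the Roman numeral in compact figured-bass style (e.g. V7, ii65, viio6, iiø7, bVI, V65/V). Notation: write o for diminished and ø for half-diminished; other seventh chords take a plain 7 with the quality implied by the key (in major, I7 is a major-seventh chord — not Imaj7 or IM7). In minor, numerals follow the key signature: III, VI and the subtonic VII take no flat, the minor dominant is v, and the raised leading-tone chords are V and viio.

The pitches Ab-C-Eb-G form a major seventh chord rooted on Ab.
In C minor, Ab is the submediant; the diatonic major seventh chord there is VI7.
With C in the bass the chord is in first inversion, so the figured bass is 65.

VI65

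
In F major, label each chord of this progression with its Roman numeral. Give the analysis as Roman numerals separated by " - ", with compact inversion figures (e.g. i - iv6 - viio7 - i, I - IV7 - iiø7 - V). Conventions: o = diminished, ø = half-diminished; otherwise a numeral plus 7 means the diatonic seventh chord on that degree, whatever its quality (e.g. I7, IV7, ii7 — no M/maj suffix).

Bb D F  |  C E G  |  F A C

IV - V - I

Bb-D-F: root Bb is the subdominant; major triad there is IV.
C-E-G has root C, degree 5 in F major, so V.
F-A-C has root F, degree 1 in F major, so I.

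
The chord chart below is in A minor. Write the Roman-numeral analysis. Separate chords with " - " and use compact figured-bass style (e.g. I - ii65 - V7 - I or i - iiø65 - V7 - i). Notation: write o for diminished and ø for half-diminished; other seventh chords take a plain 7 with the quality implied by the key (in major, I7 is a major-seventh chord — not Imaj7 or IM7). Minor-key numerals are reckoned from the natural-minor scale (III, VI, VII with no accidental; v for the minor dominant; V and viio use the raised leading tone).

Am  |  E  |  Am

Am has root A, degree 1 in A minor, so i.
E: root E is the dominant; major triad there is V.
Am: root A is the tonic; minor triad there is i.

i - V - i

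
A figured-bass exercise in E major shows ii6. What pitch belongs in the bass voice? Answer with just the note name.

A

ii in E major has root F#; the chord is F#-A-C#.
The figure 6 means first inversion — the third is in the bass.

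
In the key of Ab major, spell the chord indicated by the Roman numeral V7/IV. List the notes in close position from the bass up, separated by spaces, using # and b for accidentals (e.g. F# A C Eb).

Ab C Eb Gb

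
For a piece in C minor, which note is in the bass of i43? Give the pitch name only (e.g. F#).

G

i in C minor has root C; the chord is C-Eb-G-Bb.
The figure 43 means second inversion — the fifth is in the bass.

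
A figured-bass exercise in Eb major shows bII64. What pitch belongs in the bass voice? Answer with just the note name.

Cb

bII in Eb major has root Fb; the chord is Fb-Ab-Cb.
The figure 64 means second inversion — the fifth is in the bass.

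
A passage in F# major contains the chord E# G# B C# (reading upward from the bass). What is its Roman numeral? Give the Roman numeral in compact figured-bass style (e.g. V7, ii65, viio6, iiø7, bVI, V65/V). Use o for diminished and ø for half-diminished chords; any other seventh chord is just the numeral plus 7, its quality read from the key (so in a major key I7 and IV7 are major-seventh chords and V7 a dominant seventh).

V65

Stacked in thirds the chord is C#-E#-G#-B: a dominant seventh chord on C#.
C# is scale degree 5 in F# major, and a dominant seventh chord on that degree is written V7.
With E# in the bass the chord is in first inversion, so the figured bass is 65.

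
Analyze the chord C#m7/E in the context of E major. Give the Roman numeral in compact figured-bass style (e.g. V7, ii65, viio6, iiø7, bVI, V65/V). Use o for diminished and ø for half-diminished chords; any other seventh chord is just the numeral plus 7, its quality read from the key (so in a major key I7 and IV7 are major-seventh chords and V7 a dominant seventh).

vi65

Stacked in thirds the chord is C#-E-G#-B: a minor seventh chord on C#.
C# is scale degree 6 in E major, and a minor seventh chord on that degree is written vi7.
With E in the bass the chord is in first inversion, so the figured bass is 65.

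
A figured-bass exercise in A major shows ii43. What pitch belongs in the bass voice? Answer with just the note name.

F#

ii in A major has root B; the chord is B-D-F#-A.
The figure 43 means second inversion — the fifth is in the bass.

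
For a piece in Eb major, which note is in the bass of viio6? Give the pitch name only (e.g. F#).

F

viio in Eb major has root D; the chord is D-F-Ab.
The figure 6 means first inversion — the third is in the bass.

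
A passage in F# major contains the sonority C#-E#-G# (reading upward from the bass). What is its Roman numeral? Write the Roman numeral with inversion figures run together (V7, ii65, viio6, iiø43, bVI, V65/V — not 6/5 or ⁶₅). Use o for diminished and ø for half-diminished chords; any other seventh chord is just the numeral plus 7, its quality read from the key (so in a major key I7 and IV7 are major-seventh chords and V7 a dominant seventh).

Stacked in thirds the chord is C#-E#-G#: a major triad on C#.
In F# major, C# is the dominant; the diatonic major triad there is V.

V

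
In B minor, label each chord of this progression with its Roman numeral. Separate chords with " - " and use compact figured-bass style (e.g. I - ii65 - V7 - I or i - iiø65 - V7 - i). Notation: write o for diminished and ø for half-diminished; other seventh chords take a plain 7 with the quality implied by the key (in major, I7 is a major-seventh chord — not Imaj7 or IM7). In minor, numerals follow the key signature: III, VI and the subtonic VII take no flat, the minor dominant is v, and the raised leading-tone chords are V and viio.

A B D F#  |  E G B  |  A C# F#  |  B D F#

A-B-D-F#: root B is the tonic; minor seventh chord there is i42.
E-G-B has root E, degree 4 in B minor, so iv.
A-C#-F#: root F# is the dominant; minor triad there is v6.
B-D-F#: minor triad on B = scale degree 1 → i.

i42 - iv - v6 - i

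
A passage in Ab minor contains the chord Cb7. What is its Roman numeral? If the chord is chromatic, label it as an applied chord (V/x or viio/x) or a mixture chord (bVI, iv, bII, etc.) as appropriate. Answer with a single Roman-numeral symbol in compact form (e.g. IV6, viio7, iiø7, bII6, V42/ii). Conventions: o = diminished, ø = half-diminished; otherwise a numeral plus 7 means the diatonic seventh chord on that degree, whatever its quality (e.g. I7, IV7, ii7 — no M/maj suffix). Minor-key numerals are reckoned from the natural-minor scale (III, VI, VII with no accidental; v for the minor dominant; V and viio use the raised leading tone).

V7/VI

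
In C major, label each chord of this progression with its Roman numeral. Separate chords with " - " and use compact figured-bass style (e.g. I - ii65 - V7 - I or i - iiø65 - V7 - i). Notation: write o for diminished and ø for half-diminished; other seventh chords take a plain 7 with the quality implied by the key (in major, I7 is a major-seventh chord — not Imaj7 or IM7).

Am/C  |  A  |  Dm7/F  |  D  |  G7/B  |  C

Am/C: minor triad on A = scale degree 6 → vi6.
A is the secondary dominant of ii (major triad on A): V/ii.
Dm7/F has root D, degree 2 in C major, so ii65.
D: chromatic; D is V of V, so V/V.
G7/B: root G is the dominant; dominant seventh chord there is V65.
C: major triad on C = scale degree 1 → I.

vi6 - V/ii - ii65 - V/V - V65 - I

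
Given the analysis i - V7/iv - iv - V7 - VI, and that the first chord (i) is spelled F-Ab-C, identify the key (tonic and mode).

F minor

The anchor chord is a minor triad on F, labeled i.
If F is scale degree 1 and the mode makes that degree carry a minor triad, the tonic is F and the mode is minor.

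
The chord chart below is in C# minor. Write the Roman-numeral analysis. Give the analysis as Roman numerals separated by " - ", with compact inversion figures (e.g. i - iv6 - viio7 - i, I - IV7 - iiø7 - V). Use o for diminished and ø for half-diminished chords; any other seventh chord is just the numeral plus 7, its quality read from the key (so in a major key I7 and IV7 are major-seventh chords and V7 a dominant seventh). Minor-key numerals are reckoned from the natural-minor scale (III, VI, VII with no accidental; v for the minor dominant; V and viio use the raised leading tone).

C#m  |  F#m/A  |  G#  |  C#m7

i - iv6 - V - i7

C#m: minor triad on C# = scale degree 1 → i.
F#m/A has root F#, degree 4 in C# minor, so iv6.
G#: major triad on G# = scale degree 5 → V.
C#m7: minor seventh chord on C# = scale degree 1 → i7.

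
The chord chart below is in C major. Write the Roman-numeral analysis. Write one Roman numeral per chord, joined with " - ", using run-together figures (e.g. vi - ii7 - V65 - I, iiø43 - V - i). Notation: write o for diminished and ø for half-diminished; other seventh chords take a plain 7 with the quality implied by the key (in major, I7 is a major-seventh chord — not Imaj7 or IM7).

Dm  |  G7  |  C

Dm: root D is the supertonic; minor triad there is ii.
G7: root G is the dominant; dominant seventh chord there is V7.
C: major triad on C = scale degree 1 → I.

ii - V7 - I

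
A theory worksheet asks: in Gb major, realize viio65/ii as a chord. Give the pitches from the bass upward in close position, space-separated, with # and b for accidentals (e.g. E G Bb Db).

Bb Db Fb G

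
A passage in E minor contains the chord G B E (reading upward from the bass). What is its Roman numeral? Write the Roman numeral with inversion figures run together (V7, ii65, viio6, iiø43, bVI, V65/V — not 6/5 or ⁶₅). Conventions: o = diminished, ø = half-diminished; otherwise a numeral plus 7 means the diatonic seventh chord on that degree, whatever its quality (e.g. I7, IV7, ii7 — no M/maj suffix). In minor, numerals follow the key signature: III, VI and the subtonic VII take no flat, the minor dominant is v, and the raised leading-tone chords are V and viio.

i6

Stacked in thirds the chord is E-G-B: a minor triad on E.
E is scale degree 1 in E minor, and a minor triad on that degree is written i.
With G in the bass the chord is in first inversion, so the figured bass is 6.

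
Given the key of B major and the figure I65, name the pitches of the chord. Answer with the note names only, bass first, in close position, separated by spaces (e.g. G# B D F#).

D# F# A# B

The numeral's case and figure indicate a major seventh chord. In B major its root, scale degree 1, is B.
That chord is spelled B-D#-F#-A#.
With the 65 figure the chord is in first inversion; from the bass D# upward in close position it reads D#-F#-A#-B.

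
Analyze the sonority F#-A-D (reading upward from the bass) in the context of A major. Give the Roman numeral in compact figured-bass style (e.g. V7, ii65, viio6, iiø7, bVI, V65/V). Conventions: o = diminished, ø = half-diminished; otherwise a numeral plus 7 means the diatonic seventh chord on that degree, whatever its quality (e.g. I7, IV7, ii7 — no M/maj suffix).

IV6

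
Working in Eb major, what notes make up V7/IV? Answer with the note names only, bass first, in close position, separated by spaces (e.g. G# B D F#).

Eb G Bb Db

V7/IV is a secondary dominant — the dominant seventh of IV. IV in Eb major is Ab, so the applied chord's root is Eb, a perfect fifth above.
Building a dominant seventh chord on Eb gives Eb-G-Bb-Db.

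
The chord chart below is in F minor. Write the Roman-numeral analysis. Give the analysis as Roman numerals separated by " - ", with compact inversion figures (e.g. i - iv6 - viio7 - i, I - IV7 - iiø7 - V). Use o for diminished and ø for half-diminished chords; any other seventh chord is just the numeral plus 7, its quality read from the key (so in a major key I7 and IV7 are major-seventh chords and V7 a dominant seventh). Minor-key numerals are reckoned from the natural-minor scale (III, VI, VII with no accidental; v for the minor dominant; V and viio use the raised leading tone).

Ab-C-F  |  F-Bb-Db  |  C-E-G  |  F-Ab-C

i6 - iv64 - V - i

Ab-C-F: minor triad on F = scale degree 1 → i6.
F-Bb-Db: minor triad on Bb = scale degree 4 → iv64.
C-E-G: major triad on C = scale degree 5 → V.
F-Ab-C has root F, degree 1 in F minor, so i.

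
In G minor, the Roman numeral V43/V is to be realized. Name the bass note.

The applied chord V43/V is rooted on A: A-C#-E-G.
The figure 43 means second inversion — the fifth is in the bass.

E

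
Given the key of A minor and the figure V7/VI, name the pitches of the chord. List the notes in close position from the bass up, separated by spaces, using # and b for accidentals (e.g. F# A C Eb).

C E G Bb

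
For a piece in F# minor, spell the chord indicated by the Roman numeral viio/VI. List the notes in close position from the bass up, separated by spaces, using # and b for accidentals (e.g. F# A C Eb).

The slash marks an applied leading-tone chord: viio of VI. In F# minor, VI is D, so the leading tone to it is C#, a half step below.
Building a diminished triad on C# gives C#-E-G.

C# E G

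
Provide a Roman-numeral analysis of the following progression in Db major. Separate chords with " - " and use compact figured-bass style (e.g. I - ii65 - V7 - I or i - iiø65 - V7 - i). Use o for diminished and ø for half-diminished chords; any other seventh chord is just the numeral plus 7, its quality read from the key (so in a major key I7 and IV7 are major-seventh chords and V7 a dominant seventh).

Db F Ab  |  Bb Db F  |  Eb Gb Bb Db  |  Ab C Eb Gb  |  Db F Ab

I - vi - ii7 - V7 - I

Db-F-Ab has root Db, degree 1 in Db major, so I.
Bb-Db-F: minor triad on Bb = scale degree 6 → vi.
Eb-Gb-Bb-Db has root Eb, degree 2 in Db major, so ii7.
Ab-C-Eb-Gb has root Ab, degree 5 in Db major, so V7.
Db-F-Ab has root Db, degree 1 in Db major, so I.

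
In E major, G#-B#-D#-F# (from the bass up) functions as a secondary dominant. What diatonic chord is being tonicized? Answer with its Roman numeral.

The chord is a dominant seventh chord on G#.
A dominant resolves down a perfect fifth: G# → C#. In E major, C# is scale degree 6, i.e. vi.

vi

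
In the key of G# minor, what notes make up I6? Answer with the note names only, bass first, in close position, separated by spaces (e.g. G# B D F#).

B# D# G#

I6 is the major tonic (Picardy third), borrowed from the parallel major. In G# minor that root is G#.
So the chord is G#-B#-D#.
The figured bass 6 indicates first inversion, placing the third (B#) in the bass: B#-D#-G#.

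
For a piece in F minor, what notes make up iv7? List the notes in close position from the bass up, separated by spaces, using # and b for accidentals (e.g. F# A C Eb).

Bb Db F Ab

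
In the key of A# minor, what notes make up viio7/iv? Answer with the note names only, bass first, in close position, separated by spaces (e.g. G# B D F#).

C## E# G# B

viio7/iv is a secondary leading-tone chord. The target iv is D# in A# minor; the applied chord is rooted a semitone below, on C##.
Building a fully diminished seventh chord on C## gives C##-E#-G#-B.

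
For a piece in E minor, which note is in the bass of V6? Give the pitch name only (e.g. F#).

D#

V in E minor has root B; the chord is B-D#-F#.
The figure 6 means first inversion — the third is in the bass.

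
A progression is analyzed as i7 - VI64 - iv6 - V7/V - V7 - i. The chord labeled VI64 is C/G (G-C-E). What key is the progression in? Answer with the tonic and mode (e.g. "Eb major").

E minor

The chord C/G is a major triad rooted on C; its label is VI64.
Counting down 5 scale steps from C places the tonic on E; a major triad on degree 6 is diatonic only in minor.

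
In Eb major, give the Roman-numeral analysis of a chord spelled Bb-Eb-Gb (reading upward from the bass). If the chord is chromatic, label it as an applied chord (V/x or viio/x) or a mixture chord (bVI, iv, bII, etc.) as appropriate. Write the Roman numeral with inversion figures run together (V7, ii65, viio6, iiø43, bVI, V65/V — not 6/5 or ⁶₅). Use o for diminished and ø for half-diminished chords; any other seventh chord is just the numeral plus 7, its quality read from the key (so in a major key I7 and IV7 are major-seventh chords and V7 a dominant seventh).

Stacked in thirds the chord is Eb-Gb-Bb: a minor triad on Eb.
Eb is the first degree of Eb major. This is the minor tonic, borrowed from the parallel minor.
With Bb in the bass the chord is in second inversion, so the figured bass is 64.

i64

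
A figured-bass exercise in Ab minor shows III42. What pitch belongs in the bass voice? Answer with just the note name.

Bb

III in Ab minor has root Cb; the chord is Cb-Eb-Gb-Bb.
The figure 42 means third inversion — the seventh is in the bass.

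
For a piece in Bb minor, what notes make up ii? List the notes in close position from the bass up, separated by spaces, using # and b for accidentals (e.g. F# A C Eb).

C Eb G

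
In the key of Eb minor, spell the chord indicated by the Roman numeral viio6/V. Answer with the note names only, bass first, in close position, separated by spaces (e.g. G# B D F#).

viio6/V is a secondary leading-tone chord. The target V is Bb in Eb minor; the applied chord is rooted a semitone below, on A.
Building a diminished triad on A gives A-C-Eb.
With the 6 figure the chord is in first inversion; from the bass C upward in close position it reads C-Eb-A.

C Eb A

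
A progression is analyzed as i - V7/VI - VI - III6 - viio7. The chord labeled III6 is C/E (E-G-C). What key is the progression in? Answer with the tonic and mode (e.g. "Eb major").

The anchor chord is a major triad on C, labeled III6.
Counting down 2 scale steps from C places the tonic on A; a major triad on degree 3 is diatonic only in minor.

A minor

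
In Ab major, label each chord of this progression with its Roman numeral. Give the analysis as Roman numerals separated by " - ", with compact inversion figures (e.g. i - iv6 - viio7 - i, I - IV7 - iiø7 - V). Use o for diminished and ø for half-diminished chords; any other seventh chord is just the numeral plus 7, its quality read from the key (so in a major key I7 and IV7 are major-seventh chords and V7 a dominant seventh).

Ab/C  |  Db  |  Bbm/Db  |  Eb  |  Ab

Ab/C: root Ab is the tonic; major triad there is I6.
Db has root Db, degree 4 in Ab major, so IV.
Bbm/Db has root Bb, degree 2 in Ab major, so ii6.
Eb has root Eb, degree 5 in Ab major, so V.
Ab: root Ab is the tonic; major triad there is I.

I6 - IV - ii6 - V - I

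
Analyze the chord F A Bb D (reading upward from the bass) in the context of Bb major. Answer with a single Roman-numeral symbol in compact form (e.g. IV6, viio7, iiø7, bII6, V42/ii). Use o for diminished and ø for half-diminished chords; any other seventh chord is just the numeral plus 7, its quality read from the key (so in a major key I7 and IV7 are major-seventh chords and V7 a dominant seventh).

I43

Stacked in thirds the chord is Bb-D-F-A: a major seventh chord on Bb.
In Bb major, Bb is the tonic; the diatonic major seventh chord there is I7.
With F in the bass the chord is in second inversion, so the figured bass is 43.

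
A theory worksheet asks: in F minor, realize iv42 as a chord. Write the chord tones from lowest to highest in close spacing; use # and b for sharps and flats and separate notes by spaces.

The numeral's case and figure indicate a minor seventh chord. In F minor its root, the fourth degree, is Bb.
Stacking thirds from Bb gives Bb-Db-F-Ab.
The figured bass 42 indicates third inversion, placing the seventh (Ab) in the bass: Ab-Bb-Db-F.

Ab Bb Db F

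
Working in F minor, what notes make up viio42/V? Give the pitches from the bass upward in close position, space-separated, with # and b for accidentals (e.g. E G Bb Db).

viio42/V is a secondary leading-tone chord. The target V is C in F minor; the applied chord is rooted a semitone below, on B.
Building a fully diminished seventh chord on B gives B-D-F-Ab.
The figured bass 42 indicates third inversion, placing the seventh (Ab) in the bass: Ab-B-D-F.

Ab B D F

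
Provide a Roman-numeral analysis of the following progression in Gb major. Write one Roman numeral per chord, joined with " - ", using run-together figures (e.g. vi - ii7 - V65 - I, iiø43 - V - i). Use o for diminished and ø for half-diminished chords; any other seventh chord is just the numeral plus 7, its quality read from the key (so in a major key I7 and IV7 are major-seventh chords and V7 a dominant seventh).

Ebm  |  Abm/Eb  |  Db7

vi - ii64 - V7

Ebm has root Eb, degree 6 in Gb major, so vi.
Abm/Eb has root Ab, degree 2 in Gb major, so ii64.
Db7: dominant seventh chord on Db = scale degree 5 → V7.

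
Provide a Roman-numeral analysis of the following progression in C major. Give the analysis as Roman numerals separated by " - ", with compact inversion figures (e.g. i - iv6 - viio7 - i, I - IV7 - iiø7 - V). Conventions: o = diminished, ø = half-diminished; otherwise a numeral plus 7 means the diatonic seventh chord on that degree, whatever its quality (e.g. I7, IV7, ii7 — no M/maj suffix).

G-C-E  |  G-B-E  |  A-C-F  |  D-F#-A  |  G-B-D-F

I64 - iii6 - IV6 - V/V - V7

G-C-E: root C is the tonic; major triad there is I64.
G-B-E has root E, degree 3 in C major, so iii6.
A-C-F: major triad on F = scale degree 4 → IV6.
D-F#-A: chromatic; D is V of V, so V/V.
G-B-D-F: root G is the dominant; dominant seventh chord there is V7.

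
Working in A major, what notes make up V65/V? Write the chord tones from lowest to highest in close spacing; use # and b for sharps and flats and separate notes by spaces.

The slash means an applied dominant: we want the dominant of V. In A major, V is E major, and its dominant is built on B.
Building a dominant seventh chord on B gives B-D#-F#-A.
The figured bass 65 indicates first inversion, placing the third (D#) in the bass: D#-F#-A-B.

D# F# A B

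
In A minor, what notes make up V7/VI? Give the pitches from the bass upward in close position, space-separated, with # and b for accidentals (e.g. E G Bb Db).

The slash means an applied dominant: we want the dominant of VI. In A minor, VI is F major, and its dominant is built on C.
Building a dominant seventh chord on C gives C-E-G-Bb.

C E G Bb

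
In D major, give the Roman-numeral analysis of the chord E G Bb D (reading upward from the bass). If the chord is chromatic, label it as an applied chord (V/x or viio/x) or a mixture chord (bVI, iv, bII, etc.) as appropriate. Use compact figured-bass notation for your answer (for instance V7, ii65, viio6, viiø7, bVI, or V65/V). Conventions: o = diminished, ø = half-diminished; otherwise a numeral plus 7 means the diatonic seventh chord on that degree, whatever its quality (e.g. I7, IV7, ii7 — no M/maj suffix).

iiø7

The pitches E-G-Bb-D form a half-diminished seventh chord rooted on E.
E is the second degree of D major. This is the half-diminished supertonic seventh, borrowed from the parallel minor.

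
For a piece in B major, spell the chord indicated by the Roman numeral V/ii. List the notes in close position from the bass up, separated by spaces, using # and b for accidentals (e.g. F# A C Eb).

G# B# D#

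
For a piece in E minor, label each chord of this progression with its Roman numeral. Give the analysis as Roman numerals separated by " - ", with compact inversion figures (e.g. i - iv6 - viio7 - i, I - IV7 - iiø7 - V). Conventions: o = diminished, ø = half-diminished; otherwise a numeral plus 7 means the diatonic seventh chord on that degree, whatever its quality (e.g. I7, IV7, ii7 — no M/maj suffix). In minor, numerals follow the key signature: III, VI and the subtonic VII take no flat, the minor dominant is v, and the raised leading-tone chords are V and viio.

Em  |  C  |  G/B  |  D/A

i - VI - III6 - VII64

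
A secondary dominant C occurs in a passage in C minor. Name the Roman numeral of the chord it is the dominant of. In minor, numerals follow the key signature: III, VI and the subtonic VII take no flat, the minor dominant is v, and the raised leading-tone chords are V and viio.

iv

The chord is a major triad on C.
A dominant resolves down a perfect fifth: C → F. In C minor, F is scale degree 4, i.e. iv.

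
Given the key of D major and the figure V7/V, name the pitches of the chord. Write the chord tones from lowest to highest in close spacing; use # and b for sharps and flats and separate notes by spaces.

E G# B D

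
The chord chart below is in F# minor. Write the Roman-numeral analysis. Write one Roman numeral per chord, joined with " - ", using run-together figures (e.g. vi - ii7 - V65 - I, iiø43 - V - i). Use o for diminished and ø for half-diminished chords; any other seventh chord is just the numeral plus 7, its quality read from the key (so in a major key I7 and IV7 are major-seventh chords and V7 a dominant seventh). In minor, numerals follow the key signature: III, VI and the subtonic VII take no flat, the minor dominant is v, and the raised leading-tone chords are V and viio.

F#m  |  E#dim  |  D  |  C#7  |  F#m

i - viio - VI - V7 - i

F#m: minor triad on F# = scale degree 1 → i.
E#dim: root E# is the leading tone; diminished triad there is viio.
D has root D, degree 6 in F# minor, so VI.
C#7: root C# is the dominant; dominant seventh chord there is V7.
F#m: minor triad on F# = scale degree 1 → i.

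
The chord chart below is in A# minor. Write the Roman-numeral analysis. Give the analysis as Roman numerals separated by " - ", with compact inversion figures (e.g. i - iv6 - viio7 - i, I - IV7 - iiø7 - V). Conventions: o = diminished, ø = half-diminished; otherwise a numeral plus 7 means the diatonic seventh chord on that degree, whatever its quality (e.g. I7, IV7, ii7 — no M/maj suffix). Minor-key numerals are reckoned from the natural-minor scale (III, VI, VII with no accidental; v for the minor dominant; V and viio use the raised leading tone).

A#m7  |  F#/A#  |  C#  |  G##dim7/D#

i7 - VI6 - III - viio43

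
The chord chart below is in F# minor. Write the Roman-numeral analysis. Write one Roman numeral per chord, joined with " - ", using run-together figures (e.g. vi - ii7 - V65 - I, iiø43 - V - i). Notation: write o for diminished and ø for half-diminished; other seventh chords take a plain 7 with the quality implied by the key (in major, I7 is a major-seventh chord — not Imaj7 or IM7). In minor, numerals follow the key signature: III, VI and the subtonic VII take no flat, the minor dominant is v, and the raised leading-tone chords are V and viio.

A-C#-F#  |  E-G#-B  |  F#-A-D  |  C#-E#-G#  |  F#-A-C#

i6 - VII - VI6 - V - i

A-C#-F# has root F#, degree 1 in F# minor, so i6.
E-G#-B: major triad on E = scale degree 7 → VII.
F#-A-D: root D is the submediant; major triad there is VI6.
C#-E#-G# has root C#, degree 5 in F# minor, so V.
F#-A-C#: minor triad on F# = scale degree 1 → i.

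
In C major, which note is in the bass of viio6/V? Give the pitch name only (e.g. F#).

The applied chord viio6/V is rooted on F#: F#-A-C.
The figure 6 means first inversion — the third is in the bass.

A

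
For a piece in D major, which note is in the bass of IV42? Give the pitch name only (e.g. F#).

F#

IV in D major has root G; the chord is G-B-D-F#.
The figure 42 means third inversion — the seventh is in the bass.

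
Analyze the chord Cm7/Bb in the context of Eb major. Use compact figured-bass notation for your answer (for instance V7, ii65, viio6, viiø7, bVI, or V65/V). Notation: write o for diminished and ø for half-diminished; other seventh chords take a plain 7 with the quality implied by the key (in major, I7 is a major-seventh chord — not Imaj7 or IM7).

vi42

Stacked in thirds the chord is C-Eb-G-Bb: a minor seventh chord on C.
C is scale degree 6 in Eb major, and a minor seventh chord on that degree is written vi7.
With Bb in the bass the chord is in third inversion, so the figured bass is 42.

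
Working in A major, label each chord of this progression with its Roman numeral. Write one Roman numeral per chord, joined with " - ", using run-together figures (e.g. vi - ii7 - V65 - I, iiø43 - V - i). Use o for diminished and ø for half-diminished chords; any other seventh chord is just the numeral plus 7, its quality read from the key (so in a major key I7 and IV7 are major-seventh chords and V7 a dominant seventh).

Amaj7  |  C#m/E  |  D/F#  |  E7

Amaj7: major seventh chord on A = scale degree 1 → I7.
C#m/E: minor triad on C# = scale degree 3 → iii6.
D/F#: root D is the subdominant; major triad there is IV6.
E7: root E is the dominant; dominant seventh chord there is V7.

I7 - iii6 - IV6 - V7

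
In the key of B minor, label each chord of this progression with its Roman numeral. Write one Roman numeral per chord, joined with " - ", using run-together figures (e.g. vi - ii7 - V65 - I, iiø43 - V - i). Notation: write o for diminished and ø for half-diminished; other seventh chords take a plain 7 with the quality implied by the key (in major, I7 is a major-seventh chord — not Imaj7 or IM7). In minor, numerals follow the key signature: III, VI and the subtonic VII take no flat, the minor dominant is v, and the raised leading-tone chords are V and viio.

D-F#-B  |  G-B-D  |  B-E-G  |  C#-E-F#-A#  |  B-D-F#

i6 - VI - iv64 - V43 - i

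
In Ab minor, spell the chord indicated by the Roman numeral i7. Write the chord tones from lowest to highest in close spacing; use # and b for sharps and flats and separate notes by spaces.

Ab Cb Eb Gb

The numeral's case and figure indicate a minor seventh chord. In Ab minor its root, the tonic, is Ab.
Stacking thirds from Ab gives Ab-Cb-Eb-Gb.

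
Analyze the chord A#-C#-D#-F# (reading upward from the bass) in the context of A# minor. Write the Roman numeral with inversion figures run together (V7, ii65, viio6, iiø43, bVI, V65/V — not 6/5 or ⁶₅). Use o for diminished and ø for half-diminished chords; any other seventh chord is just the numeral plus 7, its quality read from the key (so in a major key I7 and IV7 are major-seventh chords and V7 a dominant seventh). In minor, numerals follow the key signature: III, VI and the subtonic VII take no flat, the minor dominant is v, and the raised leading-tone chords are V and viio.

The pitches D#-F#-A#-C# form a minor seventh chord rooted on D#.
In A# minor, D# is the subdominant; the diatonic minor seventh chord there is iv7.
With A# in the bass the chord is in second inversion, so the figured bass is 43.

iv43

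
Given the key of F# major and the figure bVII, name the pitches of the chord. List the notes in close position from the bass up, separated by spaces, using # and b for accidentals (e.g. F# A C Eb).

Scale degree 7 in F# major is E#; lowering it a half step gives E. bVII is a major triad on the lowered seventh degree (the subtonic), borrowed from the parallel minor.
So the chord is E-G#-B.

E G# B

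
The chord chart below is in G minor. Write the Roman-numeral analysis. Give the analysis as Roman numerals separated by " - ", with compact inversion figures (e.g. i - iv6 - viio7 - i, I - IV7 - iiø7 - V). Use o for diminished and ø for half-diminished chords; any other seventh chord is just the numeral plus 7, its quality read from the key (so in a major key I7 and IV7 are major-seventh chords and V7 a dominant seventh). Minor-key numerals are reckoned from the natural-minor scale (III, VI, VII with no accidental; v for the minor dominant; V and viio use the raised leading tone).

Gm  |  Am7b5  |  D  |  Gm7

i - iiø7 - V - i7

Gm has root G, degree 1 in G minor, so i.
Am7b5: half-diminished seventh chord on A = scale degree 2 → iiø7.
D: major triad on D = scale degree 5 → V.
Gm7 has root G, degree 1 in G minor, so i7.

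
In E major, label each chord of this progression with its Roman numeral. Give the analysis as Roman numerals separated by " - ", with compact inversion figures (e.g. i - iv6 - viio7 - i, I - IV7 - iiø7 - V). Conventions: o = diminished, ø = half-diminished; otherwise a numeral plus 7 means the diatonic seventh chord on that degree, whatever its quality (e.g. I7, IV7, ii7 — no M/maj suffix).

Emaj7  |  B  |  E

Emaj7: root E is the tonic; major seventh chord there is I7.
B: root B is the dominant; major triad there is V.
E has root E, degree 1 in E major, so I.

I7 - V - I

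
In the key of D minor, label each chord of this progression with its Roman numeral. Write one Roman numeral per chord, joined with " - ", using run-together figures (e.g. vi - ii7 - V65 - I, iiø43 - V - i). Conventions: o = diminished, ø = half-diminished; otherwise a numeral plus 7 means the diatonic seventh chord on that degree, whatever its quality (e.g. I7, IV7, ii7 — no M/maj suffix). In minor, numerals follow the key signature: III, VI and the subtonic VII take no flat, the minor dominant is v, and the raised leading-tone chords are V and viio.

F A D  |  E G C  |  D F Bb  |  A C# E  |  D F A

i6 - VII6 - VI6 - V - i

F-A-D: root D is the tonic; minor triad there is i6.
E-G-C has root C, degree 7 in D minor, so VII6.
D-F-Bb has root Bb, degree 6 in D minor, so VI6.
A-C#-E: major triad on A = scale degree 5 → V.
D-F-A: root D is the tonic; minor triad there is i.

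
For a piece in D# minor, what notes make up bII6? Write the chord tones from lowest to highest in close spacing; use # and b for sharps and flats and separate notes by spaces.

G# B E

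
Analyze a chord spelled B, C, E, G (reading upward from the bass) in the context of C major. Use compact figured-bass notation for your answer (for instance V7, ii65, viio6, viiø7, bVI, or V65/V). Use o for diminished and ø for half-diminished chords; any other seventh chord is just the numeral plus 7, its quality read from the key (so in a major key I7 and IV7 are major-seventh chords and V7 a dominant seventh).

Stacked in thirds the chord is C-E-G-B: a major seventh chord on C.
In C major, C is the tonic; the diatonic major seventh chord there is I7.
With B in the bass the chord is in third inversion, so the figured bass is 42.

I42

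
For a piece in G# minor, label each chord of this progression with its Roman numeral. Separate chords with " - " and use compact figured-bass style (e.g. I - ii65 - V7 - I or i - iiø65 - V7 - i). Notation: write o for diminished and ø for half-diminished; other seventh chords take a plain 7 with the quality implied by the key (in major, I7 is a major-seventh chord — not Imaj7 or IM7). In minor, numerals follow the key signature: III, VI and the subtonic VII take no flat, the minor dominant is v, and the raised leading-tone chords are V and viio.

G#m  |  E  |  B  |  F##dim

G#m: root G# is the tonic; minor triad there is i.
E: major triad on E = scale degree 6 → VI.
B: root B is the mediant; major triad there is III.
F##dim: diminished triad on F## = scale degree 7 → viio.

i - VI - III - viio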